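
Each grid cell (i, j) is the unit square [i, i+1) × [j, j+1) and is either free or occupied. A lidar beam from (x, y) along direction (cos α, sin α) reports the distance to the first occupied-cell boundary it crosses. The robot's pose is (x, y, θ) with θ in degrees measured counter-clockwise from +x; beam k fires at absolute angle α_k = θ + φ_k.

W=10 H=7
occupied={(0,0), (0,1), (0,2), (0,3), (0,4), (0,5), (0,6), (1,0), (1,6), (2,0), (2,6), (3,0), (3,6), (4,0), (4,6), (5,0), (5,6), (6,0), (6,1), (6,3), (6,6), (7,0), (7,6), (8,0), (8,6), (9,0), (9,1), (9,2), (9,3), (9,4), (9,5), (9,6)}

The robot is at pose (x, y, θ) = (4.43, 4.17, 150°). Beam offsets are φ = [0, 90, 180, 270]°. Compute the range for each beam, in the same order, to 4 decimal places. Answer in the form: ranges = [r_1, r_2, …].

ranges = [3.6600, 3.6604, 1.8129, 2.1131]

beam 1: φ=0°, α=150°
  dir = (cos 150°, sin 150°) = (-0.8660, 0.5000); from cell (4,4)
  next x-line at t=0.4965, next y-line at t=1.6600; Δt_x=1.1547, Δt_y=2.0000
    x: enter (3,4) at t=0.4965
    x: enter (2,4) at t=1.6512
    y: enter (2,5) at t=1.6600
    x: enter (1,5) at t=2.8059
    y: enter (1,6) at t=3.6600 ← occupied
  → r_1 = 3.6600
beam 2: φ=90°, α=240°
  dir = (cos 240°, sin 240°) = (-0.5000, -0.8660); from cell (4,4)
  next x-line at t=0.8600, next y-line at t=0.1963; Δt_x=2.0000, Δt_y=1.1547
    y: enter (4,3) at t=0.1963
    x: enter (3,3) at t=0.8600
    y: enter (3,2) at t=1.3510
    y: enter (3,1) at t=2.5057
    x: enter (2,1) at t=2.8600
    y: enter (2,0) at t=3.6604 ← occupied
  → r_2 = 3.6604
beam 3: φ=180°, α=330°
  dir = (cos 330°, sin 330°) = (0.8660, -0.5000); from cell (4,4)
  next x-line at t=0.6582, next y-line at t=0.3400; Δt_x=1.1547, Δt_y=2.0000
    y: enter (4,3) at t=0.3400
    x: enter (5,3) at t=0.6582
    x: enter (6,3) at t=1.8129 ← occupied
  → r_3 = 1.8129
beam 4: φ=270°, α=60°
  dir = (cos 60°, sin 60°) = (0.5000, 0.8660); from cell (4,4)
  next x-line at t=1.1400, next y-line at t=0.9584; Δt_x=2.0000, Δt_y=1.1547
    y: enter (4,5) at t=0.9584
    x: enter (5,5) at t=1.1400
    y: enter (5,6) at t=2.1131 ← occupied
  → r_4 = 2.1131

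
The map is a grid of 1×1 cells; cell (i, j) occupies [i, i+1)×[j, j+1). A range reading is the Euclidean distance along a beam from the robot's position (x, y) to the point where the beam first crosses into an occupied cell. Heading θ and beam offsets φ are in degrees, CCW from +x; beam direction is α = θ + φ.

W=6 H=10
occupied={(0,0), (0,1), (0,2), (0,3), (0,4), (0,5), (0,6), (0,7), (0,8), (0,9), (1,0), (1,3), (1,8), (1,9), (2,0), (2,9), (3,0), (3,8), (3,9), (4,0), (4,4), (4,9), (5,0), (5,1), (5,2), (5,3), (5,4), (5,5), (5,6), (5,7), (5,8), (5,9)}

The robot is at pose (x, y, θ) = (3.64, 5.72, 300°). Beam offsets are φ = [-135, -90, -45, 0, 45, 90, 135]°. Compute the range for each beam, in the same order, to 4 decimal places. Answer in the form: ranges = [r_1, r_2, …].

beam 1: φ=-135°, α=165°
  dir = (cos 165°, sin 165°) = (-0.9659, 0.2588); from cell (3,5)
  next x-line at t=0.6626, next y-line at t=1.0818; Δt_x=1.0353, Δt_y=3.8637
    x: enter (2,5) at t=0.6626
    y: enter (2,6) at t=1.0818
    x: enter (1,6) at t=1.6979
    x: enter (0,6) at t=2.7331 ← occupied
  → r_1 = 2.7331
beam 2: φ=-90°, α=210°
  dir = (cos 210°, sin 210°) = (-0.8660, -0.5000); from cell (3,5)
  next x-line at t=0.7390, next y-line at t=1.4400; Δt_x=1.1547, Δt_y=2.0000
    x: enter (2,5) at t=0.7390
    y: enter (2,4) at t=1.4400
    x: enter (1,4) at t=1.8937
    x: enter (0,4) at t=3.0484 ← occupied
  → r_2 = 3.0484
beam 3: φ=-45°, α=255°
  dir = (cos 255°, sin 255°) = (-0.2588, -0.9659); from cell (3,5)
  next x-line at t=2.4728, next y-line at t=0.7454; Δt_x=3.8637, Δt_y=1.0353
    y: enter (3,4) at t=0.7454
    y: enter (3,3) at t=1.7807
    x: enter (2,3) at t=2.4728
    y: enter (2,2) at t=2.8160
    y: enter (2,1) at t=3.8512
    y: enter (2,0) at t=4.8865 ← occupied
  → r_3 = 4.8865
beam 4: φ=0°, α=300°
  dir = (cos 300°, sin 300°) = (0.5000, -0.8660); from cell (3,5)
  next x-line at t=0.7200, next y-line at t=0.8314; Δt_x=2.0000, Δt_y=1.1547
    x: enter (4,5) at t=0.7200
    y: enter (4,4) at t=0.8314 ← occupied
  → r_4 = 0.8314
beam 5: φ=45°, α=345°
  dir = (cos 345°, sin 345°) = (0.9659, -0.2588); from cell (3,5)
  next x-line at t=0.3727, next y-line at t=2.7819; Δt_x=1.0353, Δt_y=3.8637
    x: enter (4,5) at t=0.3727
    x: enter (5,5) at t=1.4080 ← occupied
  → r_5 = 1.4080
beam 6: φ=90°, α=30°
  dir = (cos 30°, sin 30°) = (0.8660, 0.5000); from cell (3,5)
  next x-line at t=0.4157, next y-line at t=0.5600; Δt_x=1.1547, Δt_y=2.0000
    x: enter (4,5) at t=0.4157
    y: enter (4,6) at t=0.5600
    x: enter (5,6) at t=1.5704 ← occupied
  → r_6 = 1.5704
beam 7: φ=135°, α=75°
  dir = (cos 75°, sin 75°) = (0.2588, 0.9659); from cell (3,5)
  next x-line at t=1.3909, next y-line at t=0.2899; Δt_x=3.8637, Δt_y=1.0353
    y: enter (3,6) at t=0.2899
    y: enter (3,7) at t=1.3252
    x: enter (4,7) at t=1.3909
    y: enter (4,8) at t=2.3604
    y: enter (4,9) at t=3.3957 ← occupied
  → r_7 = 3.3957

ranges = [2.7331, 3.0484, 4.8865, 0.8314, 1.4080, 1.5704, 3.3957]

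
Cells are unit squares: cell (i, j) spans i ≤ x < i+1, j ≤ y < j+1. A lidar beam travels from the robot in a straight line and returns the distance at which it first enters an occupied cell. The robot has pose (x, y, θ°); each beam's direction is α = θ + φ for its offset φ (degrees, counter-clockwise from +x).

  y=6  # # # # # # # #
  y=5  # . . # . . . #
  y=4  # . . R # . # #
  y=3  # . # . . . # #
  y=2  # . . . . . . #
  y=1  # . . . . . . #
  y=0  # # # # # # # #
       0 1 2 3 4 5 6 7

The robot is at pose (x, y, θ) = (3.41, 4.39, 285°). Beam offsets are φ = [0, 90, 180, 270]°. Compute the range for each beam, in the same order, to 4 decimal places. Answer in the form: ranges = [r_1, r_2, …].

beam 1: φ=0°, α=285°
  cosα=0.2588 sinα=-0.9659 | (3,4) | tMaxX 2.2796 tMaxY 0.4038 | tΔX 3.8637 tΔY 1.0353
    t=0.4038 [y] (3,3)
    t=1.4390 [y] (3,2)
    t=2.2796 [x] (4,2)
    t=2.4743 [y] (4,1)
    t=3.5096 [y] (4,0) — stop
  → r_1 = 3.5096
beam 2: φ=90°, α=15°
  cosα=0.9659 sinα=0.2588 | (3,4) | tMaxX 0.6108 tMaxY 2.3569 | tΔX 1.0353 tΔY 3.8637
    t=0.6108 [x] (4,4) — stop
  → r_2 = 0.6108
beam 3: φ=180°, α=105°
  cosα=-0.2588 sinα=0.9659 | (3,4) | tMaxX 1.5841 tMaxY 0.6315 | tΔX 3.8637 tΔY 1.0353
    t=0.6315 [y] (3,5) — stop
  → r_3 = 0.6315
beam 4: φ=270°, α=195°
  cosα=-0.9659 sinα=-0.2588 | (3,4) | tMaxX 0.4245 tMaxY 1.5068 | tΔX 1.0353 tΔY 3.8637
    t=0.4245 [x] (2,4)
    t=1.4597 [x] (1,4)
    t=1.5068 [y] (1,3)
    t=2.4950 [x] (0,3) — stop
  → r_4 = 2.4950

ranges = [3.5096, 0.6108, 0.6315, 2.4950]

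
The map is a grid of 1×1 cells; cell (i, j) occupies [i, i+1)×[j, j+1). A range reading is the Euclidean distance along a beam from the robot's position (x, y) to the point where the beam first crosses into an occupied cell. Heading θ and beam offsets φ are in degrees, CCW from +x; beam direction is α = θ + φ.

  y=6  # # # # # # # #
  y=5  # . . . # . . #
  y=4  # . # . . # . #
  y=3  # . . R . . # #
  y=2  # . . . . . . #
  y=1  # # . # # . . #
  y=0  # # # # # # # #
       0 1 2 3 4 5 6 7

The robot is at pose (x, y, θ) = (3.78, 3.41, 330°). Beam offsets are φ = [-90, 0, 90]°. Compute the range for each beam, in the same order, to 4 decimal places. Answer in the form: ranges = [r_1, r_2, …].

beam 1: φ=-90°, α=240°
  dir = (cos 240°, sin 240°) = (-0.5000, -0.8660); from cell (3,3)
  next x-line at t=1.5600, next y-line at t=0.4734; Δt_x=2.0000, Δt_y=1.1547
    y: enter (3,2) at t=0.4734
    x: enter (2,2) at t=1.5600
    y: enter (2,1) at t=1.6281
    y: enter (2,0) at t=2.7828 ← occupied
  → r_1 = 2.7828
beam 2: φ=0°, α=330°
  dir = (cos 330°, sin 330°) = (0.8660, -0.5000); from cell (3,3)
  next x-line at t=0.2540, next y-line at t=0.8200; Δt_x=1.1547, Δt_y=2.0000
    x: enter (4,3) at t=0.2540
    y: enter (4,2) at t=0.8200
    x: enter (5,2) at t=1.4087
    x: enter (6,2) at t=2.5634
    y: enter (6,1) at t=2.8200
    x: enter (7,1) at t=3.7181 ← occupied
  → r_2 = 3.7181
beam 3: φ=90°, α=60°
  dir = (cos 60°, sin 60°) = (0.5000, 0.8660); from cell (3,3)
  next x-line at t=0.4400, next y-line at t=0.6813; Δt_x=2.0000, Δt_y=1.1547
    x: enter (4,3) at t=0.4400
    y: enter (4,4) at t=0.6813
    y: enter (4,5) at t=1.8360 ← occupied
  → r_3 = 1.8360

ranges = [2.7828, 3.7181, 1.8360]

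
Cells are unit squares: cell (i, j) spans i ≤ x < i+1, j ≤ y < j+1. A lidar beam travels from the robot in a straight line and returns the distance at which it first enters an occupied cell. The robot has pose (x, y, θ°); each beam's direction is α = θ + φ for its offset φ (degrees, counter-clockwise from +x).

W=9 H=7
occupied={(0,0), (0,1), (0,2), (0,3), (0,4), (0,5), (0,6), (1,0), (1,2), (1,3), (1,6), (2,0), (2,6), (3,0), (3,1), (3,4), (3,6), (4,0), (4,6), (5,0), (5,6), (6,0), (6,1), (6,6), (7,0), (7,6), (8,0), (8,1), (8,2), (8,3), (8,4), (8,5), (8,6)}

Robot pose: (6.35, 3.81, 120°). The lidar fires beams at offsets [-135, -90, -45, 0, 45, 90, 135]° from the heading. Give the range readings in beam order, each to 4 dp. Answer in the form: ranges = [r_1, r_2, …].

ranges = [1.7082, 1.9053, 2.2673, 2.5288, 2.4329, 3.6200, 2.9091]

beam 1: φ=-135°, α=345°
  cosα=0.9659 sinα=-0.2588 | (6,3) | tMaxX 0.6729 tMaxY 3.1296 | tΔX 1.0353 tΔY 3.8637
    t=0.6729 [x] (7,3)
    t=1.7082 [x] (8,3) — stop
  → r_1 = 1.7082
beam 2: φ=-90°, α=30°
  cosα=0.8660 sinα=0.5000 | (6,3) | tMaxX 0.7506 tMaxY 0.3800 | tΔX 1.1547 tΔY 2.0000
    t=0.3800 [y] (6,4)
    t=0.7506 [x] (7,4)
    t=1.9053 [x] (8,4) — stop
  → r_2 = 1.9053
beam 3: φ=-45°, α=75°
  cosα=0.2588 sinα=0.9659 | (6,3) | tMaxX 2.5114 tMaxY 0.1967 | tΔX 3.8637 tΔY 1.0353
    t=0.1967 [y] (6,4)
    t=1.2320 [y] (6,5)
    t=2.2673 [y] (6,6) — stop
  → r_3 = 2.2673
beam 4: φ=0°, α=120°
  cosα=-0.5000 sinα=0.8660 | (6,3) | tMaxX 0.7000 tMaxY 0.2194 | tΔX 2.0000 tΔY 1.1547
    t=0.2194 [y] (6,4)
    t=0.7000 [x] (5,4)
    t=1.3741 [y] (5,5)
    t=2.5288 [y] (5,6) — stop
  → r_4 = 2.5288
beam 5: φ=45°, α=165°
  cosα=-0.9659 sinα=0.2588 | (6,3) | tMaxX 0.3623 tMaxY 0.7341 | tΔX 1.0353 tΔY 3.8637
    t=0.3623 [x] (5,3)
    t=0.7341 [y] (5,4)
    t=1.3976 [x] (4,4)
    t=2.4329 [x] (3,4) — stop
  → r_5 = 2.4329
beam 6: φ=90°, α=210°
  cosα=-0.8660 sinα=-0.5000 | (6,3) | tMaxX 0.4041 tMaxY 1.6200 | tΔX 1.1547 tΔY 2.0000
    t=0.4041 [x] (5,3)
    t=1.5588 [x] (4,3)
    t=1.6200 [y] (4,2)
    t=2.7135 [x] (3,2)
    t=3.6200 [y] (3,1) — stop
  → r_6 = 3.6200
beam 7: φ=135°, α=255°
  cosα=-0.2588 sinα=-0.9659 | (6,3) | tMaxX 1.3523 tMaxY 0.8386 | tΔX 3.8637 tΔY 1.0353
    t=0.8386 [y] (6,2)
    t=1.3523 [x] (5,2)
    t=1.8738 [y] (5,1)
    t=2.9091 [y] (5,0) — stop
  → r_7 = 2.9091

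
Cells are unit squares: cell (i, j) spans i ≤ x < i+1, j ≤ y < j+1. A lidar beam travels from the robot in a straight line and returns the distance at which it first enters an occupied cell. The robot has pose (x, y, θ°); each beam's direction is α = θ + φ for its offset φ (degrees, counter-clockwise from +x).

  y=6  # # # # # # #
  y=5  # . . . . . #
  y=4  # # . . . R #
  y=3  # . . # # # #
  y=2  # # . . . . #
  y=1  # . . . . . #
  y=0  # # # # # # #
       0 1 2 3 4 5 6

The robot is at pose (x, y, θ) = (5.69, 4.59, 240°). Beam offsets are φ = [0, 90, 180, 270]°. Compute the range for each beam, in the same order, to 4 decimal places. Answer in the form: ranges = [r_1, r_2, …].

beam 1: φ=0°, α=240°
  cosα=-0.5000 sinα=-0.8660 | (5,4) | tMaxX 1.3800 tMaxY 0.6813 | tΔX 2.0000 tΔY 1.1547
    t=0.6813 [y] (5,3) — stop
  → r_1 = 0.6813
beam 2: φ=90°, α=330°
  cosα=0.8660 sinα=-0.5000 | (5,4) | tMaxX 0.3580 tMaxY 1.1800 | tΔX 1.1547 tΔY 2.0000
    t=0.3580 [x] (6,4) — stop
  → r_2 = 0.3580
beam 3: φ=180°, α=60°
  cosα=0.5000 sinα=0.8660 | (5,4) | tMaxX 0.6200 tMaxY 0.4734 | tΔX 2.0000 tΔY 1.1547
    t=0.4734 [y] (5,5)
    t=0.6200 [x] (6,5) — stop
  → r_3 = 0.6200
beam 4: φ=270°, α=150°
  cosα=-0.8660 sinα=0.5000 | (5,4) | tMaxX 0.7967 tMaxY 0.8200 | tΔX 1.1547 tΔY 2.0000
    t=0.7967 [x] (4,4)
    t=0.8200 [y] (4,5)
    t=1.9514 [x] (3,5)
    t=2.8200 [y] (3,6) — stop
  → r_4 = 2.8200

ranges = [0.6813, 0.3580, 0.6200, 2.8200]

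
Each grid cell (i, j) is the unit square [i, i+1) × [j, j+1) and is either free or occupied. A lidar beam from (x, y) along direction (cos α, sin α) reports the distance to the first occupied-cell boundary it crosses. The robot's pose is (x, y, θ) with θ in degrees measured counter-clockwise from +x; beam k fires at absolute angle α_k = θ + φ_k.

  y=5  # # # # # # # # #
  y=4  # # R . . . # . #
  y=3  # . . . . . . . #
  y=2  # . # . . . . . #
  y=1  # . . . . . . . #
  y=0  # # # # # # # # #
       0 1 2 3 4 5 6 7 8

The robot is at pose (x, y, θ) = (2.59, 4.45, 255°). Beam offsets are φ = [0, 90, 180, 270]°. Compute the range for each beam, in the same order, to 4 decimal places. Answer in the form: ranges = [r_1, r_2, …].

beam 1: φ=0°, α=255°
  dir = (cos 255°, sin 255°) = (-0.2588, -0.9659); from cell (2,4)
  next x-line at t=2.2796, next y-line at t=0.4659; Δt_x=3.8637, Δt_y=1.0353
    y: enter (2,3) at t=0.4659
    y: enter (2,2) at t=1.5012 ← occupied
  → r_1 = 1.5012
beam 2: φ=90°, α=345°
  dir = (cos 345°, sin 345°) = (0.9659, -0.2588); from cell (2,4)
  next x-line at t=0.4245, next y-line at t=1.7387; Δt_x=1.0353, Δt_y=3.8637
    x: enter (3,4) at t=0.4245
    x: enter (4,4) at t=1.4597
    y: enter (4,3) at t=1.7387
    x: enter (5,3) at t=2.4950
    x: enter (6,3) at t=3.5303
    x: enter (7,3) at t=4.5656
    x: enter (8,3) at t=5.6008 ← occupied
  → r_2 = 5.6008
beam 3: φ=180°, α=75°
  dir = (cos 75°, sin 75°) = (0.2588, 0.9659); from cell (2,4)
  next x-line at t=1.5841, next y-line at t=0.5694; Δt_x=3.8637, Δt_y=1.0353
    y: enter (2,5) at t=0.5694 ← occupied
  → r_3 = 0.5694
beam 4: φ=270°, α=165°
  dir = (cos 165°, sin 165°) = (-0.9659, 0.2588); from cell (2,4)
  next x-line at t=0.6108, next y-line at t=2.1250; Δt_x=1.0353, Δt_y=3.8637
    x: enter (1,4) at t=0.6108 ← occupied
  → r_4 = 0.6108

ranges = [1.5012, 5.6008, 0.5694, 0.6108]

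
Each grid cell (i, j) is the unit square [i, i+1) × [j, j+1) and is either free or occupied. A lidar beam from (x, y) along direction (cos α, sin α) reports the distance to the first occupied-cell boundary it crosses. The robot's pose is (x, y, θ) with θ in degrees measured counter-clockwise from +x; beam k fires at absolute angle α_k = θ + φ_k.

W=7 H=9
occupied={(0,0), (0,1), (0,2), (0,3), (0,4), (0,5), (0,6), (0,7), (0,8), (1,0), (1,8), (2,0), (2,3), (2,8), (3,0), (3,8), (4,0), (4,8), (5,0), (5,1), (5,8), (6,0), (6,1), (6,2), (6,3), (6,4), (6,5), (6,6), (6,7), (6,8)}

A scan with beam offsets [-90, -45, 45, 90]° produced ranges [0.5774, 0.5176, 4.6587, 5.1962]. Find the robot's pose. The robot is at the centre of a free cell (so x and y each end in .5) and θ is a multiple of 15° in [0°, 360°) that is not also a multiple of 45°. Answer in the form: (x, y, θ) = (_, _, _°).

(x, y, θ) = (5.5, 3.5, 60°)

The pose lattice has 33·16 = 528 candidates. Test each by forward raycasting.
  (1.5, 5.5, 240°): beam 3 = 1.9319 ≠ 4.6587 ✗
  (2.5, 5.5, 165°): beam 1 = 2.5882 ≠ 0.5774 ✗
  (1.5, 3.5, 195°): beam 1 = 1.9319 ≠ 0.5774 ✗
  (2.5, 4.5, 255°): beam 1 = 1.5529 ≠ 0.5774 ✗
  …
  (5.5, 3.5, 60°): r_1=0.5774, r_2=0.5176, r_3=4.6587, r_4=5.1962 — all match ✓
Only this pose fits every beam.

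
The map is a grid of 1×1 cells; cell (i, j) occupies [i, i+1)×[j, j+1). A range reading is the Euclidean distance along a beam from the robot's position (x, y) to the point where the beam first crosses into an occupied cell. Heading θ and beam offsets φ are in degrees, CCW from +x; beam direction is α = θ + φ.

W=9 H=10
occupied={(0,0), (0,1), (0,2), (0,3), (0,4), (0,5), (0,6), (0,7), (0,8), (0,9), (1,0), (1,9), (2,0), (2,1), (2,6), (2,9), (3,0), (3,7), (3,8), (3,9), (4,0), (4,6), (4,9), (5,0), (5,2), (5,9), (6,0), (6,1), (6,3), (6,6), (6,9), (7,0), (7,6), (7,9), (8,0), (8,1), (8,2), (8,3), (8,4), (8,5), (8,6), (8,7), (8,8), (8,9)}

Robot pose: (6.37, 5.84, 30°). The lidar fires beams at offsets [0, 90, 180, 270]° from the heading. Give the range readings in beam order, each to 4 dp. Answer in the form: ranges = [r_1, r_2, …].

ranges = [0.3200, 0.1848, 6.2007, 3.2600]

beam 1: φ=0°, α=30°
  direction (0.8660, 0.5000); cell (6,5); t to first gridline: x 0.7275, y 0.3200 (then +1.1547 / +2.0000)
    (6,6) via y @ 0.3200  # hit
  → r_1 = 0.3200
beam 2: φ=90°, α=120°
  direction (-0.5000, 0.8660); cell (6,5); t to first gridline: x 0.7400, y 0.1848 (then +2.0000 / +1.1547)
    (6,6) via y @ 0.1848  # hit
  → r_2 = 0.1848
beam 3: φ=180°, α=210°
  direction (-0.8660, -0.5000); cell (6,5); t to first gridline: x 0.4272, y 1.6800 (then +1.1547 / +2.0000)
    (5,5) via x @ 0.4272
    (4,5) via x @ 1.5819
    (4,4) via y @ 1.6800
    (3,4) via x @ 2.7366
    (3,3) via y @ 3.6800
    (2,3) via x @ 3.8913
    (1,3) via x @ 5.0460
    (1,2) via y @ 5.6800
    (0,2) via x @ 6.2007  # hit
  → r_3 = 6.2007
beam 4: φ=270°, α=300°
  direction (0.5000, -0.8660); cell (6,5); t to first gridline: x 1.2600, y 0.9699 (then +2.0000 / +1.1547)
    (6,4) via y @ 0.9699
    (7,4) via x @ 1.2600
    (7,3) via y @ 2.1246
    (8,3) via x @ 3.2600  # hit
  → r_4 = 3.2600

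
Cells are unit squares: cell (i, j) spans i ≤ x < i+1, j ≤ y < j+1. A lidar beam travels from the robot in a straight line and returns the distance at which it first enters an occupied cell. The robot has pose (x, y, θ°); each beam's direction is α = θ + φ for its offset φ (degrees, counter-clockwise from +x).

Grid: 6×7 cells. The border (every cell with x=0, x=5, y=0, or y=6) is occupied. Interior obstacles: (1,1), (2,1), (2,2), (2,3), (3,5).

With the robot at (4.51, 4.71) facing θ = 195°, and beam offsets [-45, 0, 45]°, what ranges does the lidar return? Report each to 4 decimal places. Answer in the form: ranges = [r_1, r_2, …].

beam 1: φ=-45°, α=150°
  d=(-0.8660,0.5000)  start (4,4)  tX=0.5889 tY=0.5800  stride 1/|dx|=1.1547 1/|dy|=2.0000
    cross y-line → (4,5), t=0.5800
    cross x-line → (3,5), t=0.5889 (wall)
  → r_1 = 0.5889
beam 2: φ=0°, α=195°
  d=(-0.9659,-0.2588)  start (4,4)  tX=0.5280 tY=2.7432  stride 1/|dx|=1.0353 1/|dy|=3.8637
    cross x-line → (3,4), t=0.5280
    cross x-line → (2,4), t=1.5633
    cross x-line → (1,4), t=2.5985
    cross y-line → (1,3), t=2.7432
    cross x-line → (0,3), t=3.6338 (wall)
  → r_2 = 3.6338
beam 3: φ=45°, α=240°
  d=(-0.5000,-0.8660)  start (4,4)  tX=1.0200 tY=0.8198  stride 1/|dx|=2.0000 1/|dy|=1.1547
    cross y-line → (4,3), t=0.8198
    cross x-line → (3,3), t=1.0200
    cross y-line → (3,2), t=1.9745
    cross x-line → (2,2), t=3.0200 (wall)
  → r_3 = 3.0200

ranges = [0.5889, 3.6338, 3.0200]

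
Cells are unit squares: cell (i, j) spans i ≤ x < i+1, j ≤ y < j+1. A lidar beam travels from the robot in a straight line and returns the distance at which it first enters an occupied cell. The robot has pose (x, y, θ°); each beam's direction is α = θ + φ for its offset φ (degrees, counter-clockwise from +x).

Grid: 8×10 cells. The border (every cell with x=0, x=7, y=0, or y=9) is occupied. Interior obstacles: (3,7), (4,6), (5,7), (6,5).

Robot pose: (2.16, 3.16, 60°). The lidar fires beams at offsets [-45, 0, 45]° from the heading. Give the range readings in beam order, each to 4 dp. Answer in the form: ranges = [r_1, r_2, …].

ranges = [5.0107, 3.6800, 4.4819]

beam 1: φ=-45°, α=15°
  dir = (cos 15°, sin 15°) = (0.9659, 0.2588); from cell (2,3)
  next x-line at t=0.8696, next y-line at t=3.2455; Δt_x=1.0353, Δt_y=3.8637
    x: enter (3,3) at t=0.8696
    x: enter (4,3) at t=1.9049
    x: enter (5,3) at t=2.9402
    y: enter (5,4) at t=3.2455
    x: enter (6,4) at t=3.9755
    x: enter (7,4) at t=5.0107 ← occupied
  → r_1 = 5.0107
beam 2: φ=0°, α=60°
  dir = (cos 60°, sin 60°) = (0.5000, 0.8660); from cell (2,3)
  next x-line at t=1.6800, next y-line at t=0.9699; Δt_x=2.0000, Δt_y=1.1547
    y: enter (2,4) at t=0.9699
    x: enter (3,4) at t=1.6800
    y: enter (3,5) at t=2.1246
    y: enter (3,6) at t=3.2793
    x: enter (4,6) at t=3.6800 ← occupied
  → r_2 = 3.6800
beam 3: φ=45°, α=105°
  dir = (cos 105°, sin 105°) = (-0.2588, 0.9659); from cell (2,3)
  next x-line at t=0.6182, next y-line at t=0.8696; Δt_x=3.8637, Δt_y=1.0353
    x: enter (1,3) at t=0.6182
    y: enter (1,4) at t=0.8696
    y: enter (1,5) at t=1.9049
    y: enter (1,6) at t=2.9402
    y: enter (1,7) at t=3.9755
    x: enter (0,7) at t=4.4819 ← occupied
  → r_3 = 4.4819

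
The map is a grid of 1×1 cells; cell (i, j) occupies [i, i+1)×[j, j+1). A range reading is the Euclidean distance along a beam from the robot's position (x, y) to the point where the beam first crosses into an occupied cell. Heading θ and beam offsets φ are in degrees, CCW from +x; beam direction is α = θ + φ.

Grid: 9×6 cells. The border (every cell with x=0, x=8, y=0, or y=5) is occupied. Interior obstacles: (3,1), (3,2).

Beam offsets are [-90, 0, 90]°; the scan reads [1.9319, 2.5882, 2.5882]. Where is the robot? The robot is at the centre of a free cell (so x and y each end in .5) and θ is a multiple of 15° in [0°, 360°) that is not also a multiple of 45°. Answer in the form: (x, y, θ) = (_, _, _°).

Candidates: 26 free-cell centres × 16 headings = 416 poses. Raycast each; keep the one whose scan matches to 4 dp.
  (6.5, 1.5, 210°): beam 1 = 4.0415 ≠ 1.9319 ✗
  (7.5, 4.5, 15°): beam 2 = 0.5176 ≠ 2.5882 ✗
  (7.5, 3.5, 120°): beam 1 = 0.5774 ≠ 1.9319 ✗
  (2.5, 1.5, 120°): beam 1 = 0.5774 ≠ 1.9319 ✗
  (7.5, 4.5, 105°): beam 1 = 0.5176 ≠ 1.9319 ✗
  …
  (5.5, 3.5, 285°): r_1=1.9319, r_2=2.5882, r_3=2.5882 — all match ✓
Only this pose fits every beam.

(x, y, θ) = (5.5, 3.5, 285°)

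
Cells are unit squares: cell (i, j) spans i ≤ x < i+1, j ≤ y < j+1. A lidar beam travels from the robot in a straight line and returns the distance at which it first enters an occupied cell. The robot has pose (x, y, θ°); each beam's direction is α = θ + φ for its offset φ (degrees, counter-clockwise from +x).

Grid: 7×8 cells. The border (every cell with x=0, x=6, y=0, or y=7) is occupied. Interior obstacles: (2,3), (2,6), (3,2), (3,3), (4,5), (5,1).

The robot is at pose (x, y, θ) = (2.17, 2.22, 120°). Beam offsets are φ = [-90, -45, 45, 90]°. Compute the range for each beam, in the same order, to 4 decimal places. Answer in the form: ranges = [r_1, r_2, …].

ranges = [0.9584, 0.8075, 1.2113, 1.3510]

beam 1: φ=-90°, α=30°
  direction (0.8660, 0.5000); cell (2,2); t to first gridline: x 0.9584, y 1.5600 (then +1.1547 / +2.0000)
    (3,2) via x @ 0.9584  # hit
  → r_1 = 0.9584
beam 2: φ=-45°, α=75°
  direction (0.2588, 0.9659); cell (2,2); t to first gridline: x 3.2069, y 0.8075 (then +3.8637 / +1.0353)
    (2,3) via y @ 0.8075  # hit
  → r_2 = 0.8075
beam 3: φ=45°, α=165°
  direction (-0.9659, 0.2588); cell (2,2); t to first gridline: x 0.1760, y 3.0137 (then +1.0353 / +3.8637)
    (1,2) via x @ 0.1760
    (0,2) via x @ 1.2113  # hit
  → r_3 = 1.2113
beam 4: φ=90°, α=210°
  direction (-0.8660, -0.5000); cell (2,2); t to first gridline: x 0.1963, y 0.4400 (then +1.1547 / +2.0000)
    (1,2) via x @ 0.1963
    (1,1) via y @ 0.4400
    (0,1) via x @ 1.3510  # hit
  → r_4 = 1.3510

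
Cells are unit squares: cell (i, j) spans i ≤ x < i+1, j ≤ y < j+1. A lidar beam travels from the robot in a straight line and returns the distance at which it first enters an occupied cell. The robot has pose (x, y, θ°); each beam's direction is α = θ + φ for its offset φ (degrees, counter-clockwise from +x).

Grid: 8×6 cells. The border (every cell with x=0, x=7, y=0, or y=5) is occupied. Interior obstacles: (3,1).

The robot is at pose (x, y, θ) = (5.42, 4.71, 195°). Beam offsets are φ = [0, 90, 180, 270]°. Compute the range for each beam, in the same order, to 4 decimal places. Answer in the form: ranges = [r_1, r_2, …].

ranges = [4.5759, 3.8409, 1.1205, 0.3002]

beam 1: φ=0°, α=195°
  direction (-0.9659, -0.2588); cell (5,4); t to first gridline: x 0.4348, y 2.7432 (then +1.0353 / +3.8637)
    (4,4) via x @ 0.4348
    (3,4) via x @ 1.4701
    (2,4) via x @ 2.5054
    (2,3) via y @ 2.7432
    (1,3) via x @ 3.5406
    (0,3) via x @ 4.5759  # hit
  → r_1 = 4.5759
beam 2: φ=90°, α=285°
  direction (0.2588, -0.9659); cell (5,4); t to first gridline: x 2.2409, y 0.7350 (then +3.8637 / +1.0353)
    (5,3) via y @ 0.7350
    (5,2) via y @ 1.7703
    (6,2) via x @ 2.2409
    (6,1) via y @ 2.8056
    (6,0) via y @ 3.8409  # hit
  → r_2 = 3.8409
beam 3: φ=180°, α=15°
  direction (0.9659, 0.2588); cell (5,4); t to first gridline: x 0.6005, y 1.1205 (then +1.0353 / +3.8637)
    (6,4) via x @ 0.6005
    (6,5) via y @ 1.1205  # hit
  → r_3 = 1.1205
beam 4: φ=270°, α=105°
  direction (-0.2588, 0.9659); cell (5,4); t to first gridline: x 1.6228, y 0.3002 (then +3.8637 / +1.0353)
    (5,5) via y @ 0.3002  # hit
  → r_4 = 0.3002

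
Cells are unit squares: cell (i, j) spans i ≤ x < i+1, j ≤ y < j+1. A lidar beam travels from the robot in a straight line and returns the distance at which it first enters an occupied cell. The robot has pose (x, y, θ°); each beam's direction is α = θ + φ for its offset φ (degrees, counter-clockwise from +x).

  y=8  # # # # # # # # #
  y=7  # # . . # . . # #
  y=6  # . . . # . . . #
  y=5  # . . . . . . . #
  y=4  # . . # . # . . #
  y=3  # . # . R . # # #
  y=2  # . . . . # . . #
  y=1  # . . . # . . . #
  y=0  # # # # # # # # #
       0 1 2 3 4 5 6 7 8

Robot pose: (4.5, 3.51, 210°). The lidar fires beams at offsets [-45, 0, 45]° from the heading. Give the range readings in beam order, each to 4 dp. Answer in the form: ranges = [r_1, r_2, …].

beam 1: φ=-45°, α=165°
  direction (-0.9659, 0.2588); cell (4,3); t to first gridline: x 0.5176, y 1.8932 (then +1.0353 / +3.8637)
    (3,3) via x @ 0.5176
    (2,3) via x @ 1.5529  # hit
  → r_1 = 1.5529
beam 2: φ=0°, α=210°
  direction (-0.8660, -0.5000); cell (4,3); t to first gridline: x 0.5774, y 1.0200 (then +1.1547 / +2.0000)
    (3,3) via x @ 0.5774
    (3,2) via y @ 1.0200
    (2,2) via x @ 1.7321
    (1,2) via x @ 2.8868
    (1,1) via y @ 3.0200
    (0,1) via x @ 4.0415  # hit
  → r_2 = 4.0415
beam 3: φ=45°, α=255°
  direction (-0.2588, -0.9659); cell (4,3); t to first gridline: x 1.9319, y 0.5280 (then +3.8637 / +1.0353)
    (4,2) via y @ 0.5280
    (4,1) via y @ 1.5633  # hit
  → r_3 = 1.5633

ranges = [1.5529, 4.0415, 1.5633]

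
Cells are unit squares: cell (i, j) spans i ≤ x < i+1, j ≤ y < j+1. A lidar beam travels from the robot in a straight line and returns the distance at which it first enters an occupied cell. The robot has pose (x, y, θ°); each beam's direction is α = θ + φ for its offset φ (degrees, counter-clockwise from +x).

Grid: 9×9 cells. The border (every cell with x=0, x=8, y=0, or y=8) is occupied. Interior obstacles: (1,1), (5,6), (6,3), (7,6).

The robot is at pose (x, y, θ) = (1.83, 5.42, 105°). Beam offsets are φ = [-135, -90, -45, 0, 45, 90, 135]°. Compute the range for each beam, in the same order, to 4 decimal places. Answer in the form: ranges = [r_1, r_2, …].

ranges = [4.8151, 3.2818, 2.9791, 2.6710, 0.9584, 0.8593, 1.6600]

beam 1: φ=-135°, α=330°
  d=(0.8660,-0.5000)  start (1,5)  tX=0.1963 tY=0.8400  stride 1/|dx|=1.1547 1/|dy|=2.0000
    cross x-line → (2,5), t=0.1963
    cross y-line → (2,4), t=0.8400
    cross x-line → (3,4), t=1.3510
    cross x-line → (4,4), t=2.5057
    cross y-line → (4,3), t=2.8400
    cross x-line → (5,3), t=3.6604
    cross x-line → (6,3), t=4.8151 (wall)
  → r_1 = 4.8151
beam 2: φ=-90°, α=15°
  d=(0.9659,0.2588)  start (1,5)  tX=0.1760 tY=2.2409  stride 1/|dx|=1.0353 1/|dy|=3.8637
    cross x-line → (2,5), t=0.1760
    cross x-line → (3,5), t=1.2113
    cross y-line → (3,6), t=2.2409
    cross x-line → (4,6), t=2.2465
    cross x-line → (5,6), t=3.2818 (wall)
  → r_2 = 3.2818
beam 3: φ=-45°, α=60°
  d=(0.5000,0.8660)  start (1,5)  tX=0.3400 tY=0.6697  stride 1/|dx|=2.0000 1/|dy|=1.1547
    cross x-line → (2,5), t=0.3400
    cross y-line → (2,6), t=0.6697
    cross y-line → (2,7), t=1.8244
    cross x-line → (3,7), t=2.3400
    cross y-line → (3,8), t=2.9791 (wall)
  → r_3 = 2.9791
beam 4: φ=0°, α=105°
  d=(-0.2588,0.9659)  start (1,5)  tX=3.2069 tY=0.6005  stride 1/|dx|=3.8637 1/|dy|=1.0353
    cross y-line → (1,6), t=0.6005
    cross y-line → (1,7), t=1.6357
    cross y-line → (1,8), t=2.6710 (wall)
  → r_4 = 2.6710
beam 5: φ=45°, α=150°
  d=(-0.8660,0.5000)  start (1,5)  tX=0.9584 tY=1.1600  stride 1/|dx|=1.1547 1/|dy|=2.0000
    cross x-line → (0,5), t=0.9584 (wall)
  → r_5 = 0.9584
beam 6: φ=90°, α=195°
  d=(-0.9659,-0.2588)  start (1,5)  tX=0.8593 tY=1.6228  stride 1/|dx|=1.0353 1/|dy|=3.8637
    cross x-line → (0,5), t=0.8593 (wall)
  → r_6 = 0.8593
beam 7: φ=135°, α=240°
  d=(-0.5000,-0.8660)  start (1,5)  tX=1.6600 tY=0.4850  stride 1/|dx|=2.0000 1/|dy|=1.1547
    cross y-line → (1,4), t=0.4850
    cross y-line → (1,3), t=1.6397
    cross x-line → (0,3), t=1.6600 (wall)
  → r_7 = 1.6600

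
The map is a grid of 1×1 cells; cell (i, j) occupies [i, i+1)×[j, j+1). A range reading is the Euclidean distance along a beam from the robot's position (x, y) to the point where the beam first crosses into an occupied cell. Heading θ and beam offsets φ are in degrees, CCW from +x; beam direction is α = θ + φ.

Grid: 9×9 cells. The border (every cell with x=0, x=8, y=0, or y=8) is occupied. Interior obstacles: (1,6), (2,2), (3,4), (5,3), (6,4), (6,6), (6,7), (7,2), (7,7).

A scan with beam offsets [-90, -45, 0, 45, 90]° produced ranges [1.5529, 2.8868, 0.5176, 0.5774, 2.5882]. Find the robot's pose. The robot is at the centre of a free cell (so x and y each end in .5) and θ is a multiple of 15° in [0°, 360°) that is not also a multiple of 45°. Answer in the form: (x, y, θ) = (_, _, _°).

(x, y, θ) = (3.5, 3.5, 75°)

Enumerate (i+0.5, j+0.5, θ) over the 40 free cells and 16 admissible headings. For each, cast all 5 beams and compare to the given ranges.
  (5.5, 6.5, 15°): beam 1 = 1.9319 ≠ 1.5529 ✗
  (7.5, 6.5, 255°): beam 1 = 0.5176 ≠ 1.5529 ✗
  (4.5, 2.5, 195°): beam 1 = 1.9319 ≠ 1.5529 ✗
  …
  (3.5, 3.5, 75°): r_1=1.5529, r_2=2.8868, r_3=0.5176, r_4=0.5774, r_5=2.5882 — all match ✓
Only this pose fits every beam.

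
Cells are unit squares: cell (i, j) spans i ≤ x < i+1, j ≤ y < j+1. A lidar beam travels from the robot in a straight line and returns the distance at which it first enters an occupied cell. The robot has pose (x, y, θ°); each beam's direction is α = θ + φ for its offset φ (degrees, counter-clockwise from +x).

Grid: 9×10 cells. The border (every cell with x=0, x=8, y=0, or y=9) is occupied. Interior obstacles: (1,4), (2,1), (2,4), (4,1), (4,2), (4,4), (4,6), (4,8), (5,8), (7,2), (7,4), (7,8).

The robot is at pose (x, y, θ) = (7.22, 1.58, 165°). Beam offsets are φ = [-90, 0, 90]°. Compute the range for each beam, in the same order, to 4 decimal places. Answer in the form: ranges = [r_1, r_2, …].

beam 1: φ=-90°, α=75°
  cosα=0.2588 sinα=0.9659 | (7,1) | tMaxX 3.0137 tMaxY 0.4348 | tΔX 3.8637 tΔY 1.0353
    t=0.4348 [y] (7,2) — stop
  → r_1 = 0.4348
beam 2: φ=0°, α=165°
  cosα=-0.9659 sinα=0.2588 | (7,1) | tMaxX 0.2278 tMaxY 1.6228 | tΔX 1.0353 tΔY 3.8637
    t=0.2278 [x] (6,1)
    t=1.2630 [x] (5,1)
    t=1.6228 [y] (5,2)
    t=2.2983 [x] (4,2) — stop
  → r_2 = 2.2983
beam 3: φ=90°, α=255°
  cosα=-0.2588 sinα=-0.9659 | (7,1) | tMaxX 0.8500 tMaxY 0.6005 | tΔX 3.8637 tΔY 1.0353
    t=0.6005 [y] (7,0) — stop
  → r_3 = 0.6005

ranges = [0.4348, 2.2983, 0.6005]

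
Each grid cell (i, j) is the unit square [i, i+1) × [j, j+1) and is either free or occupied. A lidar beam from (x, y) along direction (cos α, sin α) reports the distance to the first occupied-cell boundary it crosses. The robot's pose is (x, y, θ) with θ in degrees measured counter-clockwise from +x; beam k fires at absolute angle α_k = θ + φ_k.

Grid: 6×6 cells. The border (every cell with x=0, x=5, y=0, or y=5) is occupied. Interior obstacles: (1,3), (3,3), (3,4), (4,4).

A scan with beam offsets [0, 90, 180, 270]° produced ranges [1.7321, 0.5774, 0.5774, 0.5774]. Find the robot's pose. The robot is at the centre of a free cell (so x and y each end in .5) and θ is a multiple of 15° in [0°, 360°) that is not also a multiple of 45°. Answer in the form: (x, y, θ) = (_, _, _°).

(x, y, θ) = (1.5, 4.5, 330°)

Candidates: 12 free-cell centres × 16 headings = 192 poses. Raycast each; keep the one whose scan matches to 4 dp.
  (2.5, 2.5, 120°): beam 1 = 1.0000 ≠ 1.7321 ✗
  (2.5, 3.5, 75°): beam 1 = 1.5529 ≠ 1.7321 ✗
  (4.5, 1.5, 195°): beam 1 = 1.9319 ≠ 1.7321 ✗
  …
  (1.5, 4.5, 330°): r_1=1.7321, r_2=0.5774, r_3=0.5774, r_4=0.5774 — all match ✓
No second candidate reproduces the full scan.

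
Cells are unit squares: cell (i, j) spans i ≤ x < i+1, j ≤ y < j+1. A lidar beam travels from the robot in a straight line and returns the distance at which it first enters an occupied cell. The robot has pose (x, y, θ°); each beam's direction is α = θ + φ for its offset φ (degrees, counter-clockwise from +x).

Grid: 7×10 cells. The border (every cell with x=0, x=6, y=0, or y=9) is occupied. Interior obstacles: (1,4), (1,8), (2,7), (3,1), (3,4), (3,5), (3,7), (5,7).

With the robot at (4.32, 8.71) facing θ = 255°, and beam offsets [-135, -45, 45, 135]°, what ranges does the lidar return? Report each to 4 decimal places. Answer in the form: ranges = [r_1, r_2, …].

ranges = [0.3349, 1.4200, 1.3600, 0.5800]

beam 1: φ=-135°, α=120°
  direction (-0.5000, 0.8660); cell (4,8); t to first gridline: x 0.6400, y 0.3349 (then +2.0000 / +1.1547)
    (4,9) via y @ 0.3349  # hit
  → r_1 = 0.3349
beam 2: φ=-45°, α=210°
  direction (-0.8660, -0.5000); cell (4,8); t to first gridline: x 0.3695, y 1.4200 (then +1.1547 / +2.0000)
    (3,8) via x @ 0.3695
    (3,7) via y @ 1.4200  # hit
  → r_2 = 1.4200
beam 3: φ=45°, α=300°
  direction (0.5000, -0.8660); cell (4,8); t to first gridline: x 1.3600, y 0.8198 (then +2.0000 / +1.1547)
    (4,7) via y @ 0.8198
    (5,7) via x @ 1.3600  # hit
  → r_3 = 1.3600
beam 4: φ=135°, α=30°
  direction (0.8660, 0.5000); cell (4,8); t to first gridline: x 0.7852, y 0.5800 (then +1.1547 / +2.0000)
    (4,9) via y @ 0.5800  # hit
  → r_4 = 0.5800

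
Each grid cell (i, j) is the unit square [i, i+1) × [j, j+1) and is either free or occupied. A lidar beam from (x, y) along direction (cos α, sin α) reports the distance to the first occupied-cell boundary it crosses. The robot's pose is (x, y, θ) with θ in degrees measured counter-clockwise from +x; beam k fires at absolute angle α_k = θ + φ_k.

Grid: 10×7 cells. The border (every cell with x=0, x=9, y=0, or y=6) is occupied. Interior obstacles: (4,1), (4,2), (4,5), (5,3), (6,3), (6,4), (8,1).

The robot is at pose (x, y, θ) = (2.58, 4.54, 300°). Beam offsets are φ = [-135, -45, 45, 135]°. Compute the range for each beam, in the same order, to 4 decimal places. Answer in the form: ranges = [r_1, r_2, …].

beam 1: φ=-135°, α=165°
  cosα=-0.9659 sinα=0.2588 | (2,4) | tMaxX 0.6005 tMaxY 1.7773 | tΔX 1.0353 tΔY 3.8637
    t=0.6005 [x] (1,4)
    t=1.6357 [x] (0,4) — stop
  → r_1 = 1.6357
beam 2: φ=-45°, α=255°
  cosα=-0.2588 sinα=-0.9659 | (2,4) | tMaxX 2.2409 tMaxY 0.5590 | tΔX 3.8637 tΔY 1.0353
    t=0.5590 [y] (2,3)
    t=1.5943 [y] (2,2)
    t=2.2409 [x] (1,2)
    t=2.6296 [y] (1,1)
    t=3.6649 [y] (1,0) — stop
  → r_2 = 3.6649
beam 3: φ=45°, α=345°
  cosα=0.9659 sinα=-0.2588 | (2,4) | tMaxX 0.4348 tMaxY 2.0864 | tΔX 1.0353 tΔY 3.8637
    t=0.4348 [x] (3,4)
    t=1.4701 [x] (4,4)
    t=2.0864 [y] (4,3)
    t=2.5054 [x] (5,3) — stop
  → r_3 = 2.5054
beam 4: φ=135°, α=75°
  cosα=0.2588 sinα=0.9659 | (2,4) | tMaxX 1.6228 tMaxY 0.4762 | tΔX 3.8637 tΔY 1.0353
    t=0.4762 [y] (2,5)
    t=1.5115 [y] (2,6) — stop
  → r_4 = 1.5115

ranges = [1.6357, 3.6649, 2.5054, 1.5115]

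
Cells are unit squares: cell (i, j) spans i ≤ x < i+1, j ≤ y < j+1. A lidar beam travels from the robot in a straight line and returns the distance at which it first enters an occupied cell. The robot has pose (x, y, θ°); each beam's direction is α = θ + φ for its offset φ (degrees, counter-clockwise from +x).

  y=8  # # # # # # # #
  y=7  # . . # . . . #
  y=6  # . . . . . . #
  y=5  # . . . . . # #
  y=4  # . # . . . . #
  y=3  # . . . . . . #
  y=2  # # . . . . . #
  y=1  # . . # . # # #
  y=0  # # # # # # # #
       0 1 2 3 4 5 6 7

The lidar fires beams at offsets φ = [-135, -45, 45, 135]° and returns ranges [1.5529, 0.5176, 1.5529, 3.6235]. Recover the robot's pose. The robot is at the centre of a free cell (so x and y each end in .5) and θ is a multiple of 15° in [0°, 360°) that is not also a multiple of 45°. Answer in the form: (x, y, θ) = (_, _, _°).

(x, y, θ) = (6.5, 3.5, 30°)

Enumerate (i+0.5, j+0.5, θ) over the 35 free cells and 16 admissible headings. For each, cast all 4 beams and compare to the given ranges.
  (3.5, 3.5, 345°): beam 1 = 1.7321 ≠ 1.5529 ✗
  (5.5, 2.5, 150°): beam 2 = 5.6940 ≠ 0.5176 ✗
  (4.5, 3.5, 255°): beam 1 = 5.1962 ≠ 1.5529 ✗
  (6.5, 4.5, 345°): beam 1 = 6.3509 ≠ 1.5529 ✗
  (2.5, 3.5, 75°): beam 1 = 1.7321 ≠ 1.5529 ✗
  …
  (6.5, 3.5, 30°): r_1=1.5529, r_2=0.5176, r_3=1.5529, r_4=3.6235 — all match ✓
Unique over the lattice → pose = (6.5, 3.5, 30°).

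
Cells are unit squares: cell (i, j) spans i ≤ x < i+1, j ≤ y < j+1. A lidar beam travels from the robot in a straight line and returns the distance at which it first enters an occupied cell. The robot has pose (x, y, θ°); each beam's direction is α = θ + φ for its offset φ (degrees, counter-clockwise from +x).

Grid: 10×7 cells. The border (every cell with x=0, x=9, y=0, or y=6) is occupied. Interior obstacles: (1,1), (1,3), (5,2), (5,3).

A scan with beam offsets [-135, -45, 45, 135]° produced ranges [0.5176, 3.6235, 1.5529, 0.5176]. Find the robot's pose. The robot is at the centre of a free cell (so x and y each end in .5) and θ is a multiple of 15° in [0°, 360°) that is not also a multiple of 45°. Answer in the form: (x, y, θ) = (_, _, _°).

Candidates: 36 free-cell centres × 16 headings = 576 poses. Raycast each; keep the one whose scan matches to 4 dp.
  (4.5, 4.5, 15°): beam 1 = 4.0415 ≠ 0.5176 ✗
  (7.5, 5.5, 285°): beam 1 = 1.0000 ≠ 0.5176 ✗
  (4.5, 2.5, 30°): beam 1 = 1.5529 ≠ 0.5176 ✗
  …
  (1.5, 4.5, 30°): r_1=0.5176, r_2=3.6235, r_3=1.5529, r_4=0.5176 — all match ✓
Only this pose fits every beam.

(x, y, θ) = (1.5, 4.5, 30°)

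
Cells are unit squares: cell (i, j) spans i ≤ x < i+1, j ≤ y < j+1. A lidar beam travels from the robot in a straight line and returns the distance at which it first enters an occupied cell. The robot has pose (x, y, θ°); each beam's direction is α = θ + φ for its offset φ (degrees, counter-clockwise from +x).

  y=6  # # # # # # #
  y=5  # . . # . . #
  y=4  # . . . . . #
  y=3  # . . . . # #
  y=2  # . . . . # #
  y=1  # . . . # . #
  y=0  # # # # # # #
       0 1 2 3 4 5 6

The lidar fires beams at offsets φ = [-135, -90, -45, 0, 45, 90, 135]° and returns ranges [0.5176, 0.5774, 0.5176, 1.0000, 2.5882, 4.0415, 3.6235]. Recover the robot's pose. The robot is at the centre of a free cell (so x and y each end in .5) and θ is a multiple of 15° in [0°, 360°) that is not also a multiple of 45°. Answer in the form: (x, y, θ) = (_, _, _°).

(x, y, θ) = (4.5, 2.5, 60°)

The pose lattice has 21·16 = 336 candidates. Test each by forward raycasting.
  (2.5, 5.5, 120°): beam 4 = 0.5774 ≠ 1.0000 ✗
  (1.5, 3.5, 300°): beam 3 = 1.9319 ≠ 0.5176 ✗
  (4.5, 3.5, 75°): beam 1 = 1.0000 ≠ 0.5176 ✗
  (2.5, 3.5, 150°): beam 1 = 3.6235 ≠ 0.5176 ✗
  …
  (4.5, 2.5, 60°): r_1=0.5176, r_2=0.5774, r_3=0.5176, r_4=1.0000, r_5=2.5882, r_6=4.0415, r_7=3.6235 — all match ✓
Only this pose fits every beam.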